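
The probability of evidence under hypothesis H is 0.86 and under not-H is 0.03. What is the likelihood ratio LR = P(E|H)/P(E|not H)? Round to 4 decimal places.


LR = 0.86 / 0.03
= 28.6667

28.6667


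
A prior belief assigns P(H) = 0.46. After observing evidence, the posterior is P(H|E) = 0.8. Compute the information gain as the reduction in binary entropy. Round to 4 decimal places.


H(prior) = -0.46*log2(0.46) - 0.54*log2(0.54)
= 0.9954
H(post) = -0.8*log2(0.8) - 0.2*log2(0.2)
= 0.7219
IG = 0.9954 - 0.7219 = 0.2735

0.2735


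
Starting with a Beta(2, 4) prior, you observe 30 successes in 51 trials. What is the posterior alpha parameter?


For a Beta-Binomial conjugate model:
Posterior alpha = prior alpha + number of successes
= 2 + 30 = 32

32


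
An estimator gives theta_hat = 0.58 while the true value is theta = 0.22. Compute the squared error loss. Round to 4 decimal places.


The squared error loss is (theta_hat - theta)^2
= (0.58 - 0.22)^2
= (0.36)^2 = 0.1296

0.1296


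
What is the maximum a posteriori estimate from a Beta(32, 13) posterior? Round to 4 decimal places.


The MAP estimate equals the mode of the distribution.
Mode of Beta(a,b) = (a-1)/(a+b-2)
= 31/43
= 0.7209

0.7209


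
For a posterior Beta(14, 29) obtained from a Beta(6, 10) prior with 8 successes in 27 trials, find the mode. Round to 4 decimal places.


Mode = (alpha - 1) / (alpha + beta - 2)
= 13 / 41
= 0.3171

0.3171


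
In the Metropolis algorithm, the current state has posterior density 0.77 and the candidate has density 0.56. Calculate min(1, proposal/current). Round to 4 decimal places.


Ratio = 0.56/0.77 = 0.7273
Acceptance probability = min(1, 0.7273)
= 0.7273

0.7273


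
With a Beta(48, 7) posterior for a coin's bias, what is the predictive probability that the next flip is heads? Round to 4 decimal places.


The predictive probability equals the posterior mean.
P(next = heads) = alpha / (alpha + beta)
= 48 / 55 = 0.8727

0.8727


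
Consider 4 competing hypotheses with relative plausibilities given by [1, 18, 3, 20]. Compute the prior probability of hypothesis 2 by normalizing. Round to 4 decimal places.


Sum of weights = 1 + 18 + 3 + 20 = 42
Normalized prior for H2 = 18 / 42
= 0.4286

0.4286


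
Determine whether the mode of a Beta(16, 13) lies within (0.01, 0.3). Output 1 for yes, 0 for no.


First find the mode: (a-1)/(a+b-2) = 0.5556
Is 0.5556 in (0.01, 0.3)? 0

0


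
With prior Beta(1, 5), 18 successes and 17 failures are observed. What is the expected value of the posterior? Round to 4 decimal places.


Posterior = Beta(19, 22)
E[theta] = alpha/(alpha+beta)
= 19/41 = 0.4634

0.4634


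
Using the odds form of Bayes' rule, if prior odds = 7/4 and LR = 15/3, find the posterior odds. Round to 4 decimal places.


Bayes' rule in odds form: posterior odds = prior odds * LR
= (7 * 15) / (4 * 3)
= 105/12 = 8.75

8.75


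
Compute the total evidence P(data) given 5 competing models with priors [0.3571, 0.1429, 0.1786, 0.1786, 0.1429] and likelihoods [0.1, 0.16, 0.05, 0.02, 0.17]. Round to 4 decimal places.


Marginal likelihood = sum P(model_i) * P(data|model_i)
Model 1: 0.3571 * 0.1 = 0.0357
Model 2: 0.1429 * 0.16 = 0.0229
Model 3: 0.1786 * 0.05 = 0.0089
Model 4: 0.1786 * 0.02 = 0.0036
Model 5: 0.1429 * 0.17 = 0.0243
Total = 0.0954

0.0954


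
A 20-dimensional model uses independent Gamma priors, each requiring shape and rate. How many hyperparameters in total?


Per parameter: 2 (shape and rate).
Total = 20 * 2 = 40

40


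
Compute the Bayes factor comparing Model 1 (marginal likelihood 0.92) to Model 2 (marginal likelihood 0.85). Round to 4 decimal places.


BF12 = marginal likelihood of M1 / marginal likelihood of M2
= 0.92/0.85
= 1.0824

1.0824


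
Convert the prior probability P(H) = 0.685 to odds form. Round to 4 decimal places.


P(not H) = 1 - 0.685 = 0.315
Odds = 0.685 / 0.315 = 2.1746

2.1746


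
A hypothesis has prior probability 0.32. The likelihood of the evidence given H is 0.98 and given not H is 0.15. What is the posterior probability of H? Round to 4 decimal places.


Using Bayes' theorem:
P(E) = 0.32 * 0.98 + 0.68 * 0.15
P(E) = 0.4156
P(H|E) = (0.32 * 0.98) / 0.4156 = 0.7546

0.7546


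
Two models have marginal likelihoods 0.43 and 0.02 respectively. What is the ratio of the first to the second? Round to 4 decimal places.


Evidence ratio = 0.43 / 0.02
= 21.5

21.5


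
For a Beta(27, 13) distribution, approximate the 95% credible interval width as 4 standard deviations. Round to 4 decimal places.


Variance of Beta(a,b) = ab / ((a+b)^2 * (a+b+1))
= 27*13 / ((40)^2 * 41)
= 0.0054
SD = sqrt(0.0054) = 0.0731
Width = 4 * SD = 0.2926

0.2926


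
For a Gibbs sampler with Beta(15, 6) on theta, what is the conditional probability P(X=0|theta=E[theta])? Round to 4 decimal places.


E[theta] = 15/(15+6) = 0.7143
P(X=0|theta) = 1 - theta = 0.2857

0.2857


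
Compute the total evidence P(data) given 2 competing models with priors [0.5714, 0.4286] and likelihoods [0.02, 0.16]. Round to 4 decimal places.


Marginal likelihood = sum P(model_i) * P(data|model_i)
Model 1: 0.5714 * 0.02 = 0.0114
Model 2: 0.4286 * 0.16 = 0.0686
Total = 0.08

0.08


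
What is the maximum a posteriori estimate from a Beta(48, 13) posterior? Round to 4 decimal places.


The MAP estimate equals the mode of the distribution.
Mode of Beta(a,b) = (a-1)/(a+b-2)
= 47/59
= 0.7966

0.7966


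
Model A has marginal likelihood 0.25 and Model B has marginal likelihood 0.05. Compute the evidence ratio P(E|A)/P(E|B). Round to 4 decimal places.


Evidence ratio = P(E|A) / P(E|B)
= 0.25 / 0.05
= 5.0

5.0


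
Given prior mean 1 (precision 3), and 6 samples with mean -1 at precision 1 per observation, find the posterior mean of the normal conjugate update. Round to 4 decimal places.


The posterior mean is a precision-weighted average of prior and data.
Post. prec. = 3 + 6 = 9
Post. mean = (3 + -6)/9 = -3/9 = -0.3333

-0.3333


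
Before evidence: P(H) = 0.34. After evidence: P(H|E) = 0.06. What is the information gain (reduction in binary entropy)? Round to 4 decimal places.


Prior entropy = 0.9248
Posterior entropy = 0.3274
Information gain = 0.9248 - 0.3274 = 0.5974

0.5974


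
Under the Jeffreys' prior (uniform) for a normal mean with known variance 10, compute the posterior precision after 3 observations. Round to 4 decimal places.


Prior precision = 0 (flat prior).
Post. prec. = 0 + n/var = 3/10 = 0.3

0.3


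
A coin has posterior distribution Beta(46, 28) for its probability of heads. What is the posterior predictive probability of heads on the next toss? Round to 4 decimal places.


Posterior predictive = E[theta] = alpha/(alpha+beta)
= 46/74
= 0.6216

0.6216


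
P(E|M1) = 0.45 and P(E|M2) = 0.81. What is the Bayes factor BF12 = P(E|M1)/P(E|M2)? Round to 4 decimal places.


Bayes factor BF12 = P(E|M1) / P(E|M2)
= 0.45 / 0.81
= 0.5556

0.5556


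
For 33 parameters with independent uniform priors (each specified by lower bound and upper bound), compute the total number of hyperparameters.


A uniform prior has 2 hyperparameters per parameter.
Total = 33 * 2 = 66

66


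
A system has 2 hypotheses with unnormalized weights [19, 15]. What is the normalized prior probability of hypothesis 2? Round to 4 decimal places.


The normalized prior is the weight divided by the total.
Total weight = 34
P(H2) = 15 / 34 = 0.4412

0.4412


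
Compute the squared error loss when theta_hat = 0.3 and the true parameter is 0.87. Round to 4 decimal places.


L = (theta_hat - theta_true)^2
= (0.3 - 0.87)^2
= -0.57^2 = 0.3249

0.3249


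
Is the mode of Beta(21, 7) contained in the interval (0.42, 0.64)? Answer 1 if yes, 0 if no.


Mode = (a-1)/(a+b-2) = 20/26 = 0.7692
Interval: (0.42, 0.64)
Contains mode? 0

0


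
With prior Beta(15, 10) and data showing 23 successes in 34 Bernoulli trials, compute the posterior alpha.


Conjugate update: alpha_posterior = alpha_prior + k
= 15 + 23 = 38

38


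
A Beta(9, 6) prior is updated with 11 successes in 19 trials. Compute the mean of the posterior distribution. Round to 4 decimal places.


After update: Beta(20, 14)
Mean = 20 / (20 + 14) = 20 / 34
= 0.5882

0.5882


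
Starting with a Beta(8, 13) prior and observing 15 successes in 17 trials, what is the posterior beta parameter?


Posterior beta = prior beta + failures
Failures = 17 - 15 = 2
beta_post = 13 + 2 = 15

15


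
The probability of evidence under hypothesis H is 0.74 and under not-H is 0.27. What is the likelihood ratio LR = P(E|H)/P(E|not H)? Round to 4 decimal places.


LR = 0.74 / 0.27
= 2.7407

2.7407


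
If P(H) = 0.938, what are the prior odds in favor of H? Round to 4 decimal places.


Prior odds = P(H) / (1 - P(H))
= 0.938 / 0.062
= 15.129

15.129


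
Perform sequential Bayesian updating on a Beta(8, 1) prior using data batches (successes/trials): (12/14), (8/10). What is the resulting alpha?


Accumulate successes: 20
Posterior alpha = prior alpha + sum of successes
= 8 + 20 = 28

28


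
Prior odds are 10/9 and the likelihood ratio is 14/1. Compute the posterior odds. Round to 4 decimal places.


Posterior odds = prior odds * likelihood ratio
= (10/9) * (14/1)
= 140 / 9
= 15.5556

15.5556


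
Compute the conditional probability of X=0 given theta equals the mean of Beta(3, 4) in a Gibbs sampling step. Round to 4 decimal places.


Mean of Beta(3, 4) = 0.4286
P(X=0 | theta=0.4286) = 0.5714

0.5714


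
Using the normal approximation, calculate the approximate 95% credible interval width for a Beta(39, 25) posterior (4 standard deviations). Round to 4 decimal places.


Var(Beta) = 39*25/(64^2 * 65) = 0.0037
SD = 0.0605
Width ~ 4*SD = 0.2421

0.2421


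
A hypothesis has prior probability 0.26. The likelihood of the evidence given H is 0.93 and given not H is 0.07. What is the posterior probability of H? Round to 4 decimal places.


Using Bayes' theorem:
P(E) = 0.26 * 0.93 + 0.74 * 0.07
P(E) = 0.2936
P(H|E) = (0.26 * 0.93) / 0.2936 = 0.8236

0.8236


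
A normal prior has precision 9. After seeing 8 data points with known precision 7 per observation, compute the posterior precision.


In the conjugate normal model, precisions add:
tau_posterior = tau_prior + n * tau_data
= 9 + 8*7 = 65

65


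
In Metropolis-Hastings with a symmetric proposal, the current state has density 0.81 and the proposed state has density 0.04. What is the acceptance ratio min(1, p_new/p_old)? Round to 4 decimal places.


Ratio = p_new / p_old = 0.04 / 0.81 = 0.0494
Acceptance = min(1, 0.0494) = 0.0494

0.0494


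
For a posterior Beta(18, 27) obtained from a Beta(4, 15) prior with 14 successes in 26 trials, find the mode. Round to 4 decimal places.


Mode = (alpha - 1) / (alpha + beta - 2)
= 17 / 43
= 0.3953

0.3953


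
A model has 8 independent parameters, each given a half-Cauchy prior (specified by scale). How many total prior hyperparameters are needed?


Each half-Cauchy prior needs 1 hyperparameter (scale).
Total = 1 * 8 = 8

8


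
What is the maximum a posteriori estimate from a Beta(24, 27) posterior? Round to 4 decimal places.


The MAP estimate equals the mode of the distribution.
Mode of Beta(a,b) = (a-1)/(a+b-2)
= 23/49
= 0.4694

0.4694


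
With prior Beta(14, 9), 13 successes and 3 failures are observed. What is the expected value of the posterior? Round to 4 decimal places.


Posterior = Beta(27, 12)
E[theta] = alpha/(alpha+beta)
= 27/39 = 0.6923

0.6923


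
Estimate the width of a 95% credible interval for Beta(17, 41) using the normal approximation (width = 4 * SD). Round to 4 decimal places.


For Beta(a,b): Var = ab/((a+b)^2(a+b+1))
Var = 0.0035, SD = 0.0593
Approximate 95% CI width = 4 * 0.0593 = 0.237

0.237


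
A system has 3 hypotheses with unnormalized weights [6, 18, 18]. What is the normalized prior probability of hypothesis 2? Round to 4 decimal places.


The normalized prior is the weight divided by the total.
Total weight = 42
P(H2) = 18 / 42 = 0.4286

0.4286


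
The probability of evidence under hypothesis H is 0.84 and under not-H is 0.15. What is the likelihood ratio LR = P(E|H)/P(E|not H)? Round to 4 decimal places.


LR = 0.84 / 0.15
= 5.6

5.6


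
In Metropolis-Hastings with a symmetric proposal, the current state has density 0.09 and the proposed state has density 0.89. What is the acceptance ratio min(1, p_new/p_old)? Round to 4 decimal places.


Ratio = p_new / p_old = 0.89 / 0.09 = 9.8889
Acceptance = min(1, 9.8889) = 1.0

1.0


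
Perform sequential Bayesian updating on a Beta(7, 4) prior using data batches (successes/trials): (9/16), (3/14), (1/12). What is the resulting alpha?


Accumulate successes: 13
Posterior alpha = prior alpha + sum of successes
= 7 + 13 = 20

20


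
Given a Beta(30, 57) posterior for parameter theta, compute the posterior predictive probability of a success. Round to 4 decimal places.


For a Beta-Bernoulli model, the predictive probability is the mean:
P(success) = 30/(30+57) = 30/87 = 0.3448

0.3448


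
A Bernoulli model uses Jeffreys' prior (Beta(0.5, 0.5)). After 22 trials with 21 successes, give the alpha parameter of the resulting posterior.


Posterior = Beta(prior_alpha + successes, prior_beta + failures)
= Beta(0.5 + 21, 0.5 + 1)
Posterior alpha = 0.5 + k = 0.5 + 21 = 21.5

21.5


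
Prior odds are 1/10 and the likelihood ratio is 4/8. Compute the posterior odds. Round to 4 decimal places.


Posterior odds = prior odds * likelihood ratio
= (1/10) * (4/8)
= 4 / 80
= 0.05

0.05


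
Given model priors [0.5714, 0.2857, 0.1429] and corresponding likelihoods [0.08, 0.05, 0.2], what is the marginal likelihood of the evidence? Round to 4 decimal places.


P(E) = sum_i P(M_i) P(E|M_i)
= 0.0457 + 0.0143 + 0.0286
= 0.0886

0.0886


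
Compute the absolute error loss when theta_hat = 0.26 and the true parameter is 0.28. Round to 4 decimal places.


L = |theta_hat - theta_true|
= |0.26 - 0.28| = 0.02

0.02


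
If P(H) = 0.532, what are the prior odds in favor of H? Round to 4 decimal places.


Prior odds = P(H) / (1 - P(H))
= 0.532 / 0.468
= 1.1368

1.1368


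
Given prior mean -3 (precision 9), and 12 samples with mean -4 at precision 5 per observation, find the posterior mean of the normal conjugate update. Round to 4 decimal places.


The posterior mean is a precision-weighted average of prior and data.
Post. prec. = 9 + 60 = 69
Post. mean = (-27 + -240)/69 = -267/69 = -3.8696

-3.8696


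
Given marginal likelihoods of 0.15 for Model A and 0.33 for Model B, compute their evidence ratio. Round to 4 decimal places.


Ratio = ML(A) / ML(B) = 0.15/0.33
= 0.4545

0.4545


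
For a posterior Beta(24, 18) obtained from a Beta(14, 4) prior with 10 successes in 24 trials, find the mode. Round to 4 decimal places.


Mode = (alpha - 1) / (alpha + beta - 2)
= 23 / 40
= 0.575

0.575


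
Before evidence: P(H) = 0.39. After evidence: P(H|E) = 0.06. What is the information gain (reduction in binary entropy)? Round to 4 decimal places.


Prior entropy = 0.9648
Posterior entropy = 0.3274
Information gain = 0.9648 - 0.3274 = 0.6374

0.6374


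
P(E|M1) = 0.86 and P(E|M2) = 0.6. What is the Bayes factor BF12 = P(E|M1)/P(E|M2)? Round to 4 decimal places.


Bayes factor BF12 = P(E|M1) / P(E|M2)
= 0.86 / 0.6
= 1.4333

1.4333


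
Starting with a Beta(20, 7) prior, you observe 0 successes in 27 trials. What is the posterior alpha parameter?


For a Beta-Binomial conjugate model:
Posterior alpha = prior alpha + number of successes
= 20 + 0 = 20

20


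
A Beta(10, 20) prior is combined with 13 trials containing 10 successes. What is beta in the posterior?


In conjugate updating:
beta_posterior = beta_prior + (n - k)
= 20 + (13 - 10)
= 20 + 3 = 23

23


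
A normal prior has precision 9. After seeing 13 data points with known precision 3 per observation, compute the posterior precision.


In the conjugate normal model, precisions add:
tau_posterior = tau_prior + n * tau_data
= 9 + 13*3 = 48

48


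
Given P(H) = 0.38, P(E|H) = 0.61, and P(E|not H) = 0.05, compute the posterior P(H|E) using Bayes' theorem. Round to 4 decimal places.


By Bayes' theorem: P(H|E) = P(E|H)*P(H) / P(E)
P(E) = P(E|H)*P(H) + P(E|not H)*P(not H)
P(E) = 0.61*0.38 + 0.05*0.62 = 0.2628
P(H|E) = 0.61*0.38 / 0.2628 = 0.882

0.882


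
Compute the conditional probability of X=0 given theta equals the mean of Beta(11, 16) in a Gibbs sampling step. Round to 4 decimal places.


Mean of Beta(11, 16) = 0.4074
P(X=0 | theta=0.4074) = 0.5926

0.5926


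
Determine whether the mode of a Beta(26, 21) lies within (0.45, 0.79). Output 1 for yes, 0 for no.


First find the mode: (a-1)/(a+b-2) = 0.5556
Is 0.5556 in (0.45, 0.79)? 1

1


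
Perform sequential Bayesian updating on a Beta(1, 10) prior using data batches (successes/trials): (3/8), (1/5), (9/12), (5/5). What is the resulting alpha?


Accumulate successes: 18
Posterior alpha = prior alpha + sum of successes
= 1 + 18 = 19

19


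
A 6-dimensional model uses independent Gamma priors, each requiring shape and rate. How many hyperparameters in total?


Per parameter: 2 (shape and rate).
Total = 6 * 2 = 12

12


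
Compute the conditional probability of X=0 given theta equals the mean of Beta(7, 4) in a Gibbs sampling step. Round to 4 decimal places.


Mean of Beta(7, 4) = 0.6364
P(X=0 | theta=0.6364) = 0.3636

0.3636


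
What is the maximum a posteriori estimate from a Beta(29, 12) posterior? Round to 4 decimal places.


The MAP estimate equals the mode of the distribution.
Mode of Beta(a,b) = (a-1)/(a+b-2)
= 28/39
= 0.7179

0.7179


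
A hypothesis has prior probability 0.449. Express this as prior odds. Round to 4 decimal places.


Odds = P(H) / P(not H) = 0.449 / 0.551
= 0.8149

0.8149


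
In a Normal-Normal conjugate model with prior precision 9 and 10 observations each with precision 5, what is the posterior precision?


Posterior precision = prior precision + n * observation precision
= 9 + 10 * 5
= 9 + 50 = 59

59


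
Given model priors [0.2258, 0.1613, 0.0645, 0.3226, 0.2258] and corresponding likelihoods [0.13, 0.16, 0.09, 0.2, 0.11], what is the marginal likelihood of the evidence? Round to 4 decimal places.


P(E) = sum_i P(M_i) P(E|M_i)
= 0.0294 + 0.0258 + 0.0058 + 0.0645 + 0.0248
= 0.1503

0.1503


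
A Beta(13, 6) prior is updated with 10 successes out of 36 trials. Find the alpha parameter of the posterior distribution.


In the Beta-Binomial conjugate update:
alpha_post = alpha_prior + successes
= 13 + 10
= 23

23


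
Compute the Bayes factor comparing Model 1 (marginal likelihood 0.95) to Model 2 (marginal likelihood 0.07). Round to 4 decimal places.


BF12 = marginal likelihood of M1 / marginal likelihood of M2
= 0.95/0.07
= 13.5714

13.5714


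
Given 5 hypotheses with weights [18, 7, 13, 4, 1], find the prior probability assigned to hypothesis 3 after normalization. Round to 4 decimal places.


To normalize, divide each weight by the sum of all weights.
Sum = 43
Prior(H3) = 13/43 = 0.3023

0.3023


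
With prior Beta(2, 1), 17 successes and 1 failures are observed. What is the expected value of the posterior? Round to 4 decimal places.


Posterior = Beta(19, 2)
E[theta] = alpha/(alpha+beta)
= 19/21 = 0.9048

0.9048


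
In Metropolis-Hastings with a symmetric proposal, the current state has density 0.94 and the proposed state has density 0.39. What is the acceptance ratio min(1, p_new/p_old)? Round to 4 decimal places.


Ratio = p_new / p_old = 0.39 / 0.94 = 0.4149
Acceptance = min(1, 0.4149) = 0.4149

0.4149


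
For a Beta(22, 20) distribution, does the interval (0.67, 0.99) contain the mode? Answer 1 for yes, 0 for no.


Mode of Beta(a,b) = (a-1)/(a+b-2)
= (22-1)/(22+20-2) = 0.525
Check: 0.67 <= 0.525 <= 0.99?
Result: 0

0


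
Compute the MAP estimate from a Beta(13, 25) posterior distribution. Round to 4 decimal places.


MAP = mode of Beta distribution
= (alpha - 1)/(alpha + beta - 2)
= (13-1)/(13+25-2)
= 12/36 = 0.3333

0.3333


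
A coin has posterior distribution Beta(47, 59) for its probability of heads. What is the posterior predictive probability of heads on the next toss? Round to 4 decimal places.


Posterior predictive = E[theta] = alpha/(alpha+beta)
= 47/106
= 0.4434

0.4434


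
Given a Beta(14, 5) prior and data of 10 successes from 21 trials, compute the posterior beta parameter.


Number of failures = 21 - 10 = 11
Posterior beta = 5 + 11 = 16

16


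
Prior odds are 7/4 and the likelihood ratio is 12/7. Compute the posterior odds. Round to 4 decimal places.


Posterior odds = prior odds * likelihood ratio
= (7/4) * (12/7)
= 84 / 28
= 3.0

3.0


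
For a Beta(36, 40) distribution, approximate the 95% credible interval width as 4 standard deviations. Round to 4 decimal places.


Variance of Beta(a,b) = ab / ((a+b)^2 * (a+b+1))
= 36*40 / ((76)^2 * 77)
= 0.0032
SD = sqrt(0.0032) = 0.0569
Width = 4 * SD = 0.2276

0.2276


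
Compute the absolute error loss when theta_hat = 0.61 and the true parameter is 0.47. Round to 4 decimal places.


L = |theta_hat - theta_true|
= |0.61 - 0.47| = 0.14

0.14


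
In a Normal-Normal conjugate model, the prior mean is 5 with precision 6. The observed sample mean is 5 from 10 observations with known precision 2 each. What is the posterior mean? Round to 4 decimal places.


Posterior precision = tau0 + n*tau = 6 + 10*2 = 26
Posterior mean = (tau0*mu0 + n*tau*xbar) / posterior_precision
= (6*5 + 10*2*5) / 26
= 130 / 26 = 5.0

5.0


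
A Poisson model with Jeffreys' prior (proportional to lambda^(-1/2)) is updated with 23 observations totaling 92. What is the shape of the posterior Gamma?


Posterior = Gamma(0.5 + S, n)
= Gamma(0.5 + 92, 23)
Posterior shape = 0.5 + S = 0.5 + 92 = 92.5

92.5


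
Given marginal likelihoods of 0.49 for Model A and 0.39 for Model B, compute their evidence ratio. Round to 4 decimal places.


Ratio = ML(A) / ML(B) = 0.49/0.39
= 1.2564

1.2564


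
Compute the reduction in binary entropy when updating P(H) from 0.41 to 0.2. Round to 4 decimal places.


H_before = -p*log2(p) - (1-p)*log2(1-p) for p=0.41: 0.9765
H_after for p=0.2: 0.7219
Reduction = 0.9765 - 0.7219 = 0.2546

0.2546


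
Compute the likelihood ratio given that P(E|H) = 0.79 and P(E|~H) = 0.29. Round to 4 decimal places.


LR = P(E|H) / P(E|~H)
= 0.79 / 0.29 = 2.7241

2.7241


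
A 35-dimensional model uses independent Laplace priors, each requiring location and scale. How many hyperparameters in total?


Per parameter: 2 (location and scale).
Total = 35 * 2 = 70

70


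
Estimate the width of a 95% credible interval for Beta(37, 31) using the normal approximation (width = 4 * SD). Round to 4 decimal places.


For Beta(a,b): Var = ab/((a+b)^2(a+b+1))
Var = 0.0036, SD = 0.06
Approximate 95% CI width = 4 * 0.06 = 0.2398

0.2398


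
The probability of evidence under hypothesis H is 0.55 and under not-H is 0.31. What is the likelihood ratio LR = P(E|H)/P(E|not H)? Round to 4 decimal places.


LR = 0.55 / 0.31
= 1.7742

1.7742


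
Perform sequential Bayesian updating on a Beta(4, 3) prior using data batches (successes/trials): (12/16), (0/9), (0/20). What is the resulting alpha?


Accumulate successes: 12
Posterior alpha = prior alpha + sum of successes
= 4 + 12 = 16

16


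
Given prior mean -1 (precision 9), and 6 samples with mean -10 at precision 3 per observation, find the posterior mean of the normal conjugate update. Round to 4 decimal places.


The posterior mean is a precision-weighted average of prior and data.
Post. prec. = 9 + 18 = 27
Post. mean = (-9 + -180)/27 = -189/27 = -7.0

-7.0


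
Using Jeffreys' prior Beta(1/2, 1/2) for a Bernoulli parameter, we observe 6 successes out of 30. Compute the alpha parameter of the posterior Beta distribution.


Conjugate update: Beta(0.5 + k, 0.5 + n - k).
k = 6, n - k = 24
Posterior alpha = 0.5 + k = 0.5 + 6 = 6.5

6.5


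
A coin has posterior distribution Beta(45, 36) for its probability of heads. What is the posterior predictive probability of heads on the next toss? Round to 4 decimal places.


Posterior predictive = E[theta] = alpha/(alpha+beta)
= 45/81
= 0.5556

0.5556


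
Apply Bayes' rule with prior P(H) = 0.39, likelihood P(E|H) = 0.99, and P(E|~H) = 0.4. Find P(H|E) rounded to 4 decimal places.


Step 1: Compute marginal P(E) = P(E|H)P(H) + P(E|~H)P(~H)
= 0.99*0.39 + 0.4*0.61 = 0.6301
Step 2: P(H|E) = P(E|H)P(H)/P(E) = 0.3861/0.6301
= 0.6128

0.6128


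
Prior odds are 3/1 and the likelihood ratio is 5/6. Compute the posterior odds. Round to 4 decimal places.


Posterior odds = prior odds * likelihood ratio
= (3/1) * (5/6)
= 15 / 6
= 2.5

2.5


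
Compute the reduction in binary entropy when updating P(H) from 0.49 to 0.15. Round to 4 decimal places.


H_before = -p*log2(p) - (1-p)*log2(1-p) for p=0.49: 0.9997
H_after for p=0.15: 0.6098
Reduction = 0.9997 - 0.6098 = 0.3899

0.3899


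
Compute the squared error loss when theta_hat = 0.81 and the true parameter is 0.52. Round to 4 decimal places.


L = (theta_hat - theta_true)^2
= (0.81 - 0.52)^2
= 0.29^2 = 0.0841

0.0841


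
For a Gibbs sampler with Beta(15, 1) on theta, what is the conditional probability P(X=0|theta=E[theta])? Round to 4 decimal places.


E[theta] = 15/(15+1) = 0.9375
P(X=0|theta) = 1 - theta = 0.0625

0.0625


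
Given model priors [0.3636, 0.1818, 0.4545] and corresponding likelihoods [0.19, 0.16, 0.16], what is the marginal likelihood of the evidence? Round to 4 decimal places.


P(E) = sum_i P(M_i) P(E|M_i)
= 0.0691 + 0.0291 + 0.0727
= 0.1709

0.1709


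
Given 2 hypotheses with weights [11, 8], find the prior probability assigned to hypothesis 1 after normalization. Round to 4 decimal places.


To normalize, divide each weight by the sum of all weights.
Sum = 19
Prior(H1) = 11/19 = 0.5789

0.5789


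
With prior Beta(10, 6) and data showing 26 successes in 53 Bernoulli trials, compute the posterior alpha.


Conjugate update: alpha_posterior = alpha_prior + k
= 10 + 26 = 36

36


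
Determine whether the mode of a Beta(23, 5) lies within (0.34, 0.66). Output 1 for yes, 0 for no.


First find the mode: (a-1)/(a+b-2) = 0.8462
Is 0.8462 in (0.34, 0.66)? 0

0


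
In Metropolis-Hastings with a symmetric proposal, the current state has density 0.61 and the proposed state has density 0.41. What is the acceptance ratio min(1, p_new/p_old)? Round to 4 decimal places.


Ratio = p_new / p_old = 0.41 / 0.61 = 0.6721
Acceptance = min(1, 0.6721) = 0.6721

0.6721


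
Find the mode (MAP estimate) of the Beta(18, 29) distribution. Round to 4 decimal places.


For Beta(a,b) with a,b > 1:
Mode = (a-1)/(a+b-2) = (18-1)/(47-2)
= 17/45 = 0.3778

0.3778


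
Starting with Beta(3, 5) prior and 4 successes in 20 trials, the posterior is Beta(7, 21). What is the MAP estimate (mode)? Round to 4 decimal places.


The mode of Beta(a, b) when a > 1 and b > 1 is (a-1)/(a+b-2)
= (7 - 1) / (7 + 21 - 2)
= 6 / 26
= 0.2308

0.2308


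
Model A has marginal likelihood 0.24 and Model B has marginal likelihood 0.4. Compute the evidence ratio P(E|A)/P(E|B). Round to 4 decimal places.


Evidence ratio = P(E|A) / P(E|B)
= 0.24 / 0.4
= 0.6

0.6


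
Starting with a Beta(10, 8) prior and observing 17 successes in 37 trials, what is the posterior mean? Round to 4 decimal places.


Posterior parameters: alpha = 10 + 17 = 27
beta = 8 + 20 = 28
Posterior mean = alpha / (alpha + beta) = 27 / 55
= 0.4909

0.4909


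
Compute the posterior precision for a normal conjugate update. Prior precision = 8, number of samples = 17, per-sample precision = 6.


tau_post = tau_0 + n * tau
= 8 + 17 * 6 = 110

110


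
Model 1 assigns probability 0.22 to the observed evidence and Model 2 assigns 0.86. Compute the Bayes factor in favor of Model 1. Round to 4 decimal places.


BF = P(data|M1) / P(data|M2)
= 0.22 / 0.86 = 0.2558

0.2558


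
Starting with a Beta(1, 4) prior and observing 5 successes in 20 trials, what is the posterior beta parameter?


Posterior beta = prior beta + failures
Failures = 20 - 5 = 15
beta_post = 4 + 15 = 19

19


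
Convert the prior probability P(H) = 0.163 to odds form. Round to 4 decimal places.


P(not H) = 1 - 0.163 = 0.837
Odds = 0.163 / 0.837 = 0.1947

0.1947


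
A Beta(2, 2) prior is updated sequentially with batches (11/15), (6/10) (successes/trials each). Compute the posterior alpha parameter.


Sequential conjugate updating is equivalent to a single batch update.
Total successes across all batches = 17
alpha_posterior = alpha_prior + total_successes = 2 + 17
= 19

19


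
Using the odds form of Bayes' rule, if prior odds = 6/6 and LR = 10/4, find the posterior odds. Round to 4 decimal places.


Bayes' rule in odds form: posterior odds = prior odds * LR
= (6 * 10) / (6 * 4)
= 60/24 = 2.5

2.5


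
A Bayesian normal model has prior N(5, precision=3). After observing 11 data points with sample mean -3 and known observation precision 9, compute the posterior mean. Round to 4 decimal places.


Posterior mean = (prior_precision * prior_mean + n * data_precision * data_mean) / (prior_precision + n * data_precision)
Numerator = 3*5 + 11*9*-3 = -282
Denominator = 3 + 11*9 = 102
Posterior mean = -2.7647

-2.7647


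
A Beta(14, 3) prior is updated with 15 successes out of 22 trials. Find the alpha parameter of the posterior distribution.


In the Beta-Binomial conjugate update:
alpha_post = alpha_prior + successes
= 14 + 15
= 29

29


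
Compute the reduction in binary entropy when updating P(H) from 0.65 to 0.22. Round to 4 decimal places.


H_before = -p*log2(p) - (1-p)*log2(1-p) for p=0.65: 0.9341
H_after for p=0.22: 0.7602
Reduction = 0.9341 - 0.7602 = 0.1739

0.1739


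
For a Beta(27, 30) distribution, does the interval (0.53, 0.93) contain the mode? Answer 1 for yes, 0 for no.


Mode of Beta(a,b) = (a-1)/(a+b-2)
= (27-1)/(27+30-2) = 0.4727
Check: 0.53 <= 0.4727 <= 0.93?
Result: 0

0


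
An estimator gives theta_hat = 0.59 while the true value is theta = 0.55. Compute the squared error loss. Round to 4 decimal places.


The squared error loss is (theta_hat - theta)^2
= (0.59 - 0.55)^2
= (0.04)^2 = 0.0016

0.0016


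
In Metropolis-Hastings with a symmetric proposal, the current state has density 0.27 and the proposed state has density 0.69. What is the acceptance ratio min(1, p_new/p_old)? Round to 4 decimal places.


Ratio = p_new / p_old = 0.69 / 0.27 = 2.5556
Acceptance = min(1, 2.5556) = 1.0

1.0


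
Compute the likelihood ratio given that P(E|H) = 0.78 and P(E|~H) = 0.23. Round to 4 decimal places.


LR = P(E|H) / P(E|~H)
= 0.78 / 0.23 = 3.3913

3.3913


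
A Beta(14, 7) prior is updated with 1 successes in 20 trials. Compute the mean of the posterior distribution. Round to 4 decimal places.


After update: Beta(15, 26)
Mean = 15 / (15 + 26) = 15 / 41
= 0.3659

0.3659


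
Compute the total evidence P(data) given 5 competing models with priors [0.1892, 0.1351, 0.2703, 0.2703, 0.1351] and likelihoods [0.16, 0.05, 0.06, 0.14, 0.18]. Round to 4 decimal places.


Marginal likelihood = sum P(model_i) * P(data|model_i)
Model 1: 0.1892 * 0.16 = 0.0303
Model 2: 0.1351 * 0.05 = 0.0068
Model 3: 0.2703 * 0.06 = 0.0162
Model 4: 0.2703 * 0.14 = 0.0378
Model 5: 0.1351 * 0.18 = 0.0243
Total = 0.1154

0.1154


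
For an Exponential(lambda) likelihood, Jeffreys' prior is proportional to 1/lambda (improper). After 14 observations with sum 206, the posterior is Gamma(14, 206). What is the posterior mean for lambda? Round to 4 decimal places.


Posterior = Gamma(n, sum_x) = Gamma(14, 206)
Posterior mean = shape/rate = 14/206
= 0.068

0.068


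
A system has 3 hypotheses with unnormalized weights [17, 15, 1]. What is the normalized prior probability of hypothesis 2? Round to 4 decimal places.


The normalized prior is the weight divided by the total.
Total weight = 33
P(H2) = 15 / 33 = 0.4545

0.4545


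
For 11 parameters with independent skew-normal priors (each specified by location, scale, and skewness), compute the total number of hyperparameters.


A skew-normal prior has 3 hyperparameters per parameter.
Total = 11 * 3 = 33

33


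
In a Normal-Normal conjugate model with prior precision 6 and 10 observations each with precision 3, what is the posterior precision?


Posterior precision = prior precision + n * observation precision
= 6 + 10 * 3
= 6 + 30 = 36

36


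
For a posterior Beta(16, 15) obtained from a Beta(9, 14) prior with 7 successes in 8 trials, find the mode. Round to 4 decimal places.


Mode = (alpha - 1) / (alpha + beta - 2)
= 15 / 29
= 0.5172

0.5172


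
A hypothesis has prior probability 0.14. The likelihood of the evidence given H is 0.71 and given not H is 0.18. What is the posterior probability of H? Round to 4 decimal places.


Using Bayes' theorem:
P(E) = 0.14 * 0.71 + 0.86 * 0.18
P(E) = 0.2542
P(H|E) = (0.14 * 0.71) / 0.2542 = 0.391

0.391


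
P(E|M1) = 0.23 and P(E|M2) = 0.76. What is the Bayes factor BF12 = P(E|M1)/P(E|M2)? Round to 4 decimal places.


Bayes factor BF12 = P(E|M1) / P(E|M2)
= 0.23 / 0.76
= 0.3026

0.3026


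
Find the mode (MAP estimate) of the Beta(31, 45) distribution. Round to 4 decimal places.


For Beta(a,b) with a,b > 1:
Mode = (a-1)/(a+b-2) = (31-1)/(76-2)
= 30/74 = 0.4054

0.4054


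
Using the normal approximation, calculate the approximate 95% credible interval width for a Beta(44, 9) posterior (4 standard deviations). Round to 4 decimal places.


Var(Beta) = 44*9/(53^2 * 54) = 0.0026
SD = 0.0511
Width ~ 4*SD = 0.2044

0.2044


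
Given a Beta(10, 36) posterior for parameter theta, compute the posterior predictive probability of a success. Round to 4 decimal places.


For a Beta-Bernoulli model, the predictive probability is the mean:
P(success) = 10/(10+36) = 10/46 = 0.2174

0.2174


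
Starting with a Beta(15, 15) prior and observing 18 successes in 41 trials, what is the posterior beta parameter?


Posterior beta = prior beta + failures
Failures = 41 - 18 = 23
beta_post = 15 + 23 = 38

38


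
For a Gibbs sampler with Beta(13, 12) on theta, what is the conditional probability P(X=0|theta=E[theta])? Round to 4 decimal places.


E[theta] = 13/(13+12) = 0.52
P(X=0|theta) = 1 - theta = 0.48

0.48


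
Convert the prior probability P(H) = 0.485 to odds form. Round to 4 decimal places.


P(not H) = 1 - 0.485 = 0.515
Odds = 0.485 / 0.515 = 0.9417

0.9417


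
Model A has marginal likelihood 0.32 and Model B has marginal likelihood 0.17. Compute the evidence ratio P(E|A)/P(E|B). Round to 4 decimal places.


Evidence ratio = P(E|A) / P(E|B)
= 0.32 / 0.17
= 1.8824

1.8824


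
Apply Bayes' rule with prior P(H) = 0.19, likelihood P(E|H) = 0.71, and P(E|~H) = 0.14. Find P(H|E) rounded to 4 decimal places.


Step 1: Compute marginal P(E) = P(E|H)P(H) + P(E|~H)P(~H)
= 0.71*0.19 + 0.14*0.81 = 0.2483
Step 2: P(H|E) = P(E|H)P(H)/P(E) = 0.1349/0.2483
= 0.5433

0.5433


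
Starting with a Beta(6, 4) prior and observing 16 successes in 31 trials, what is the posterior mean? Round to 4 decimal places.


Posterior parameters: alpha = 6 + 16 = 22
beta = 4 + 15 = 19
Posterior mean = alpha / (alpha + beta) = 22 / 41
= 0.5366

0.5366


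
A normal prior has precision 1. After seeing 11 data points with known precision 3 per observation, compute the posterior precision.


In the conjugate normal model, precisions add:
tau_posterior = tau_prior + n * tau_data
= 1 + 11*3 = 34

34


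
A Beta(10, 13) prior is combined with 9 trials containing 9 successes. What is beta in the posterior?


In conjugate updating:
beta_posterior = beta_prior + (n - k)
= 13 + (9 - 9)
= 13 + 0 = 13

13


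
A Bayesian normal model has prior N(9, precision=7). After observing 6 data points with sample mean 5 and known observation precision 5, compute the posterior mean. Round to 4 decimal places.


Posterior mean = (prior_precision * prior_mean + n * data_precision * data_mean) / (prior_precision + n * data_precision)
Numerator = 7*9 + 6*5*5 = 213
Denominator = 7 + 6*5 = 37
Posterior mean = 5.7568

5.7568


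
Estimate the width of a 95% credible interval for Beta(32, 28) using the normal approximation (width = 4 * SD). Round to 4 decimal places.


For Beta(a,b): Var = ab/((a+b)^2(a+b+1))
Var = 0.0041, SD = 0.0639
Approximate 95% CI width = 4 * 0.0639 = 0.2555

0.2555


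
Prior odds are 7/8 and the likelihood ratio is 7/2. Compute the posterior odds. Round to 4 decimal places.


Posterior odds = prior odds * likelihood ratio
= (7/8) * (7/2)
= 49 / 16
= 3.0625

3.0625


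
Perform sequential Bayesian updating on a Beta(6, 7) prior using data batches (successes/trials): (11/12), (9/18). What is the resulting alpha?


Accumulate successes: 20
Posterior alpha = prior alpha + sum of successes
= 6 + 20 = 26

26


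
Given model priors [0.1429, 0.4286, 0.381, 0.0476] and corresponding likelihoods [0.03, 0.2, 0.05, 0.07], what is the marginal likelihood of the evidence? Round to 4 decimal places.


P(E) = sum_i P(M_i) P(E|M_i)
= 0.0043 + 0.0857 + 0.0191 + 0.0033
= 0.1124

0.1124


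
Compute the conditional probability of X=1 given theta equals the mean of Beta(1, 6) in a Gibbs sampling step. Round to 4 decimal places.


Mean of Beta(1, 6) = 0.1429
P(X=1 | theta=0.1429) = 0.1429

0.1429


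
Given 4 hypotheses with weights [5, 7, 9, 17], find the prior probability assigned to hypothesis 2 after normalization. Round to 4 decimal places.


To normalize, divide each weight by the sum of all weights.
Sum = 38
Prior(H2) = 7/38 = 0.1842

0.1842


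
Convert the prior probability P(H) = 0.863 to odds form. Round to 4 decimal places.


P(not H) = 1 - 0.863 = 0.137
Odds = 0.863 / 0.137 = 6.2993

6.2993


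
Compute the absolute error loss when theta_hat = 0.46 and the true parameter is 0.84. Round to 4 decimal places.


L = |theta_hat - theta_true|
= |0.46 - 0.84| = 0.38

0.38


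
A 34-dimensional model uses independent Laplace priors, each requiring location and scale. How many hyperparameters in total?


Per parameter: 2 (location and scale).
Total = 34 * 2 = 68

68


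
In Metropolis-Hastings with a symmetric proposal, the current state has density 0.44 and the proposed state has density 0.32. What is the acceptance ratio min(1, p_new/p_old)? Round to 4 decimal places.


Ratio = p_new / p_old = 0.32 / 0.44 = 0.7273
Acceptance = min(1, 0.7273) = 0.7273

0.7273


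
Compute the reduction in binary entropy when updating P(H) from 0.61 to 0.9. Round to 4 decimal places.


H_before = -p*log2(p) - (1-p)*log2(1-p) for p=0.61: 0.9648
H_after for p=0.9: 0.469
Reduction = 0.9648 - 0.469 = 0.4958

0.4958


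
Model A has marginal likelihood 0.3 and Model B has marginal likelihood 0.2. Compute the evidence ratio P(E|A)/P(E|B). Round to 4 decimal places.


Evidence ratio = P(E|A) / P(E|B)
= 0.3 / 0.2
= 1.5

1.5


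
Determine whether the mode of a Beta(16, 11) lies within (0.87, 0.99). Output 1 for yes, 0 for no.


First find the mode: (a-1)/(a+b-2) = 0.6
Is 0.6 in (0.87, 0.99)? 0

0


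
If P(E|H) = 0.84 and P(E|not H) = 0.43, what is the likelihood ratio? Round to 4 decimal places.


Likelihood ratio = P(E|H) / P(E|not H)
= 0.84 / 0.43
= 1.9535

1.9535


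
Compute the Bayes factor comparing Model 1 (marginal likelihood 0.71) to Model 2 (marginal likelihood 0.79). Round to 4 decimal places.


BF12 = marginal likelihood of M1 / marginal likelihood of M2
= 0.71/0.79
= 0.8987

0.8987
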